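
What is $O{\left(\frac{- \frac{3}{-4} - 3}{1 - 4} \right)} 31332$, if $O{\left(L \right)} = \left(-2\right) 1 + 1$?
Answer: $-31332$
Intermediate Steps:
$O{\left(L \right)} = -1$ ($O{\left(L \right)} = -2 + 1 = -1$)
$O{\left(\frac{- \frac{3}{-4} - 3}{1 - 4} \right)} 31332 = \left(-1\right) 31332 = -31332$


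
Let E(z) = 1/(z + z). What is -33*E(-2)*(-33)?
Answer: -1089/4 ≈ -272.25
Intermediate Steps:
E(z) = 1/(2*z)
-33*E(-2)*(-33) = -33/(2*(-2))*(-33) = -33*(-1)/(2*2)*(-33) = -33*(-¼)*(-33) = (33/4)*(-33) = -1089/4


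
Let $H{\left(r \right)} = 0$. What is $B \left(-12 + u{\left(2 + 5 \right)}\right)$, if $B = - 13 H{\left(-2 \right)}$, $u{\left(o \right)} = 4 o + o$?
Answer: $0$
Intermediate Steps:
$u{\left(o \right)} = 5 o$
$B = 0$ ($B = \left(-13\right) 0 = 0$)
$B \left(-12 + u{\left(2 + 5 \right)}\right) = 0 \left(-12 + 5 \left(2 + 5\right)\right) = 0 \left(-12 + 5 \cdot 7\right) = 0 \left(-12 + 35\right) = 0 \cdot 23 = 0$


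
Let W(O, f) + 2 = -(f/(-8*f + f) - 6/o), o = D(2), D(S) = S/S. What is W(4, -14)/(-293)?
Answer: -29/2051 ≈ -0.014139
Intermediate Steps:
D(S) = 1
o = 1
W(O, f) = 29/7 (W(O, f) = -2 - (f/(-8*f + f) - 6/1) = -2 - (f/((-7*f)) - 6*1) = -2 - (f*(-1/(7*f)) - 6) = -2 - (-⅐ - 6) = -2 - 1*(-43/7) = -2 + 43/7 = 29/7)
W(4, -14)/(-293) = (29/7)/(-293) = -1/293*29/7 = -29/2051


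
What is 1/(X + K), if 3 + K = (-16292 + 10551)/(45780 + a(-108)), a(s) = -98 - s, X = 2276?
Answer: 45790/104074929 ≈ 0.00043997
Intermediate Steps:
K = -143111/45790 (K = -3 + (-16292 + 10551)/(45780 + (-98 - 1*(-108))) = -3 - 5741/(45780 + (-98 + 108)) = -3 - 5741/(45780 + 10) = -3 - 5741/45790 = -143111/45790 ≈ -3.1254)
1/(X + K) = 1/(2276 - 143111/45790) = 1/(104074929/45790) = 45790/104074929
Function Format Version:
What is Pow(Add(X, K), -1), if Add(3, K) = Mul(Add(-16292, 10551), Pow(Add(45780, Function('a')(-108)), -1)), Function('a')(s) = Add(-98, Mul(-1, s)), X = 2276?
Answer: Rational(45790, 104074929) ≈ 0.00043997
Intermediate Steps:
K = Rational(-143111, 45790) (K = Add(-3, Mul(Add(-16292, 10551), Pow(Add(45780, Add(-98, Mul(-1, -108))), -1))) = Add(-3, Mul(-5741, Pow(Add(45780, Add(-98, 108)), -1))) = Add(-3, Mul(-5741, Pow(Add(45780, 10), -1))) = Add(-3, Mul(-5741, Pow(45790, -1))) = Add(-3, Mul(-5741, Rational(1, 45790))) = Add(-3, Rational(-5741, 45790)) = Rational(-143111, 45790) ≈ -3.1254)
Pow(Add(X, K), -1) = Pow(Add(2276, Rational(-143111, 45790)), -1) = Pow(Rational(104074929, 45790), -1) = Rational(45790, 104074929)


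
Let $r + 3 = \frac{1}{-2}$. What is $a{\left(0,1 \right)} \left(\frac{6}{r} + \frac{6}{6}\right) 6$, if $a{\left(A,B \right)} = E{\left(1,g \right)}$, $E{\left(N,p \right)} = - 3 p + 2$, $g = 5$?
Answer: $\frac{390}{7} \approx 55.714$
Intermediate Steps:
$E{\left(N,p \right)} = 2 - 3 p$
$a{\left(A,B \right)} = -13$ ($a{\left(A,B \right)} = 2 - 15 = -13$)
$r = - \frac{7}{2}$ ($r = -3 + \frac{1}{-2} = -3 - \frac{1}{2} = - \frac{7}{2} \approx -3.5$)
$a{\left(0,1 \right)} \left(\frac{6}{r} + \frac{6}{6}\right) 6 = - 13 \left(\frac{6}{- \frac{7}{2}} + \frac{6}{6}\right) 6 = - 13 \left(6 \left(- \frac{2}{7}\right) + 6 \cdot \frac{1}{6}\right) 6 = - 13 \left(- \frac{12}{7} + 1\right) 6 = \left(-13\right) \left(- \frac{5}{7}\right) 6 = \frac{65}{7} \cdot 6 = \frac{390}{7}$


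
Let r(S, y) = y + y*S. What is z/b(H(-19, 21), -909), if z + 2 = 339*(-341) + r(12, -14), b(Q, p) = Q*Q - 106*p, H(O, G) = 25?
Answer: -115783/96979 ≈ -1.1939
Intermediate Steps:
b(Q, p) = Q² - 106*p
r(S, y) = y + S*y
z = -115783 (z = -2 + (339*(-341) - 14*(1 + 12)) = -2 + (-115599 - 14*13) = -2 + (-115599 - 182) = -2 - 115781 = -115783)
z/b(H(-19, 21), -909) = -115783/(25² - 106*(-909)) = -115783/(625 + 96354) = -115783/96979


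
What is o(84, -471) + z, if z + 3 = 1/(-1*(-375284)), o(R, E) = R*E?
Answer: -14848862027/375284 ≈ -39567.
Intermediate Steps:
o(R, E) = E*R
z = -1125851/375284 (z = -3 + 1/(-1*(-375284)) = -3 + 1/375284 = -1125851/375284 ≈ -3.0000)
o(84, -471) + z = -471*84 - 1125851/375284 = -39564 - 1125851/375284 = -14848862027/375284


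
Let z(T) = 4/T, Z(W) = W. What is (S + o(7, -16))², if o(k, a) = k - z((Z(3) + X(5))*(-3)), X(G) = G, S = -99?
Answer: 303601/36 ≈ 8433.4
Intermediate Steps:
o(k, a) = ⅙ + k (o(k, a) = k - 4/((3 + 5)*(-3)) = k - 4/(8*(-3)) = k - 4/(-24) = k - 4*(-1)/24 = k - 1*(-⅙) = k + ⅙ = ⅙ + k)
(S + o(7, -16))² = (-99 + (⅙ + 7))² = (-99 + 43/6)² = (-551/6)² = 303601/36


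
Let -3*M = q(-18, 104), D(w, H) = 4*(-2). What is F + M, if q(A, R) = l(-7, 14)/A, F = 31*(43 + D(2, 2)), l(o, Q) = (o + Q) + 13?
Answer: 29305/27 ≈ 1085.4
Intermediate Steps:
D(w, H) = -8
l(o, Q) = 13 + Q + o (l(o, Q) = (Q + o) + 13 = 13 + Q + o)
F = 1085 (F = 31*(43 - 8) = 31*35 = 1085)
q(A, R) = 20/A (q(A, R) = (13 + 14 - 7)/A = 20/A)
M = 10/27 (M = -20/(3*(-18)) = -20*(-1)/(3*18) = -1/3*(-10/9) = 10/27 ≈ 0.37037)
F + M = 1085 + 10/27 = 29305/27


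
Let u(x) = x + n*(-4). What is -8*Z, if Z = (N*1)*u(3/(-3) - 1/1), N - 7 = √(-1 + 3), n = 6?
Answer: 1456 + 208*√2 ≈ 1750.2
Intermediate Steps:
N = 7 + √2 (N = 7 + √(-1 + 3) = 7 + √2 ≈ 8.4142)
u(x) = -24 + x (u(x) = x + 6*(-4) = x - 24 = -24 + x)
Z = -182 - 26*√2 (Z = ((7 + √2)*1)*(-24 + (3/(-3) - 1/1)) = (7 + √2)*(-24 + (3*(-⅓) - 1*1)) = (7 + √2)*(-24 + (-1 - 1)) = (7 + √2)*(-24 - 2) = (7 + √2)*(-26) = -182 - 26*√2 ≈ -218.77)
-8*Z = -8*(-182 - 26*√2) = 1456 + 208*√2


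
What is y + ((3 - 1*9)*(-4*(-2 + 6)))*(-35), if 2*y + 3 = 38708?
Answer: 31985/2 ≈ 15993.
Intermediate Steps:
y = 38705/2 (y = -3/2 + (½)*38708 = -3/2 + 19354 = 38705/2 ≈ 19353.)
y + ((3 - 1*9)*(-4*(-2 + 6)))*(-35) = 38705/2 + ((3 - 1*9)*(-4*(-2 + 6)))*(-35) = 38705/2 + ((3 - 9)*(-4*4))*(-35) = 38705/2 - 6*(-16)*(-35) = 38705/2 + 96*(-35) = 38705/2 - 3360 = 31985/2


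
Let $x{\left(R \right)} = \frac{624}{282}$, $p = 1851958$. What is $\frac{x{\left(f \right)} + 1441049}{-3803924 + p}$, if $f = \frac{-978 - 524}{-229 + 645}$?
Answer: $- \frac{67729407}{91742402} \approx -0.73826$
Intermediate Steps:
$f = - \frac{751}{208}$ ($f = - \frac{1502}{416} = \left(-1502\right) \frac{1}{416} = - \frac{751}{208} \approx -3.6106$)
$x{\left(R \right)} = \frac{104}{47}$ ($x{\left(R \right)} = 624 \cdot \frac{1}{282} = \frac{104}{47}$)
$\frac{x{\left(f \right)} + 1441049}{-3803924 + p} = \frac{\frac{104}{47} + 1441049}{-3803924 + 1851958} = \frac{67729407}{47 \left(-1951966\right)} = \frac{67729407}{47} \left(- \frac{1}{1951966}\right) = - \frac{67729407}{91742402}$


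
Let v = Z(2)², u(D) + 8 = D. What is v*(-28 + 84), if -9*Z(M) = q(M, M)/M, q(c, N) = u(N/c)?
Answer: 686/81 ≈ 8.4691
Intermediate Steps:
u(D) = -8 + D
q(c, N) = -8 + N/c
Z(M) = 7/(9*M) (Z(M) = -(-8 + M/M)/(9*M) = -(-8 + 1)/(9*M) = -(-7)/(9*M) = 7/(9*M))
v = 49/324 (v = ((7/9)/2)² = ((7/9)*(½))² = (7/18)² = 49/324 ≈ 0.15123)
v*(-28 + 84) = 49*(-28 + 84)/324 = (49/324)*56 = 686/81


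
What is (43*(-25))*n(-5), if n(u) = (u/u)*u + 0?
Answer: 5375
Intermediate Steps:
n(u) = u (n(u) = 1*u + 0 = u + 0 = u)
(43*(-25))*n(-5) = (43*(-25))*(-5) = -1075*(-5) = 5375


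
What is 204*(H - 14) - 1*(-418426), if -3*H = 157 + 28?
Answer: 402990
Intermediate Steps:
H = -185/3 (H = -(157 + 28)/3 = -⅓*185 = -185/3 ≈ -61.667)
204*(H - 14) - 1*(-418426) = 204*(-185/3 - 14) - 1*(-418426) = 204*(-227/3) + 418426 = -15436 + 418426 = 402990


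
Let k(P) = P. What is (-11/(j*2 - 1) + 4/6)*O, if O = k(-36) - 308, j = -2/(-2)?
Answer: 10664/3 ≈ 3554.7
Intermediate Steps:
j = 1 (j = -2*(-1/2) = 1)
O = -344 (O = -36 - 308 = -344)
(-11/(j*2 - 1) + 4/6)*O = (-11/(1*2 - 1) + 4/6)*(-344) = (-11/(2 - 1) + 4*(1/6))*(-344) = (-11/1 + 2/3)*(-344) = (-11*1 + 2/3)*(-344) = (-11 + 2/3)*(-344) = -31/3*(-344) = 10664/3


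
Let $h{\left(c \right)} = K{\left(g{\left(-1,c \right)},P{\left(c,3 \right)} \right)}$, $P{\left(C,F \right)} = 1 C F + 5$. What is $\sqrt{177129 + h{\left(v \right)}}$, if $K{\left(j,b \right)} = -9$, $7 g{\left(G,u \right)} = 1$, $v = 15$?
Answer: $12 \sqrt{1230} \approx 420.86$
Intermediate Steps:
$g{\left(G,u \right)} = \frac{1}{7}$ ($g{\left(G,u \right)} = \frac{1}{7} \cdot 1 = \frac{1}{7}$)
$P{\left(C,F \right)} = 5 + C F$ ($P{\left(C,F \right)} = C F + 5 = 5 + C F$)
$h{\left(c \right)} = -9$
$\sqrt{177129 + h{\left(v \right)}} = \sqrt{177129 - 9} = \sqrt{177120} = 12 \sqrt{1230}$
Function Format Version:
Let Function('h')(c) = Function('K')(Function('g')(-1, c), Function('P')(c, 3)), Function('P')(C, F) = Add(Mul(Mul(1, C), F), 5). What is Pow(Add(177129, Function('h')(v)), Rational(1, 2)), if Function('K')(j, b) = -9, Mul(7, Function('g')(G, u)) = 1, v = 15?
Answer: Mul(12, Pow(1230, Rational(1, 2))) ≈ 420.86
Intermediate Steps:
Function('g')(G, u) = Rational(1, 7) (Function('g')(G, u) = Mul(Rational(1, 7), 1) = Rational(1, 7))
Function('P')(C, F) = Add(5, Mul(C, F)) (Function('P')(C, F) = Add(Mul(C, F), 5) = Add(5, Mul(C, F)))
Function('h')(c) = -9
Pow(Add(177129, Function('h')(v)), Rational(1, 2)) = Pow(Add(177129, -9), Rational(1, 2)) = Pow(177120, Rational(1, 2)) = Mul(12, Pow(1230, Rational(1, 2)))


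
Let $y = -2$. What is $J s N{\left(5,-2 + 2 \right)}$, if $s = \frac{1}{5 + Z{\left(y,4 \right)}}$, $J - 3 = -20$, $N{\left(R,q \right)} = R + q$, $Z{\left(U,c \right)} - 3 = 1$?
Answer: $- \frac{85}{9} \approx -9.4444$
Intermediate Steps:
$Z{\left(U,c \right)} = 4$ ($Z{\left(U,c \right)} = 3 + 1 = 4$)
$J = -17$ ($J = 3 - 20 = -17$)
$s = \frac{1}{9}$ ($s = \frac{1}{5 + 4} = \frac{1}{9} \approx 0.11111$)
$J s N{\left(5,-2 + 2 \right)} = \left(-17\right) \frac{1}{9} \left(5 + \left(-2 + 2\right)\right) = - \frac{17 \left(5 + 0\right)}{9} = \left(- \frac{17}{9}\right) 5 = - \frac{85}{9}$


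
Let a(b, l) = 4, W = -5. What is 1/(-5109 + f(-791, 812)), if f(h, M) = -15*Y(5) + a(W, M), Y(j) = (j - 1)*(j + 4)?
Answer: -1/5645 ≈ -0.00017715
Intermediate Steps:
Y(j) = (-1 + j)*(4 + j)
f(h, M) = -536 (f(h, M) = -15*(-4 + 5² + 3*5) + 4 = -15*(-4 + 25 + 15) + 4 = -15*36 + 4 = -540 + 4 = -536)
1/(-5109 + f(-791, 812)) = 1/(-5109 - 536) = 1/(-5645) = -1/5645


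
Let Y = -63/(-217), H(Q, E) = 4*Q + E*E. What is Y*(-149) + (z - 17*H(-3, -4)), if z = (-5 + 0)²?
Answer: -2674/31 ≈ -86.258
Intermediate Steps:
H(Q, E) = E² + 4*Q (H(Q, E) = 4*Q + E² = E² + 4*Q)
z = 25 (z = (-5)² = 25)
Y = 9/31 (Y = -63*(-1/217) = 9/31 ≈ 0.29032)
Y*(-149) + (z - 17*H(-3, -4)) = (9/31)*(-149) + (25 - 17*((-4)² + 4*(-3))) = -1341/31 + (25 - 17*(16 - 12)) = -1341/31 + (25 - 17*4) = -1341/31 + (25 - 68) = -1341/31 - 43 = -2674/31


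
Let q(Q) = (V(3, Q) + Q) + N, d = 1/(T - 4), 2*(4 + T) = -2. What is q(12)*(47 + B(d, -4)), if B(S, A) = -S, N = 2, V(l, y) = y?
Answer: 11024/9 ≈ 1224.9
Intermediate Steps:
T = -5 (T = -4 + (½)*(-2) = -4 - 1 = -5)
d = -⅑ (d = 1/(-5 - 4) = 1/(-9) = -⅑ ≈ -0.11111)
q(Q) = 2 + 2*Q (q(Q) = (Q + Q) + 2 = 2*Q + 2 = 2 + 2*Q)
q(12)*(47 + B(d, -4)) = (2 + 2*12)*(47 - 1*(-⅑)) = (2 + 24)*(47 + ⅑) = 26*(424/9) = 11024/9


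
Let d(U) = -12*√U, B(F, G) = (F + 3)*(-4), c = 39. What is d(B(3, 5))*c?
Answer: -936*I*√6 ≈ -2292.7*I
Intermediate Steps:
B(F, G) = -12 - 4*F (B(F, G) = (3 + F)*(-4) = -12 - 4*F)
d(B(3, 5))*c = -12*√(-12 - 4*3)*39 = -12*√(-12 - 12)*39 = -24*I*√6*39 = -936*I*√6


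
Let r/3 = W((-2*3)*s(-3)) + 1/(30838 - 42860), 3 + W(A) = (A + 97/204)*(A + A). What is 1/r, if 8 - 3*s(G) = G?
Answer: 204374/578835205 ≈ 0.00035308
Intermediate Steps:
s(G) = 8/3 - G/3
W(A) = -3 + 2*A*(97/204 + A) (W(A) = -3 + (A + 97/204)*(A + A) = -3 + (A + 97*(1/204))*(2*A) = -3 + (A + 97/204)*(2*A) = -3 + (97/204 + A)*(2*A) = -3 + 2*A*(97/204 + A))
r = 578835205/204374 (r = 3*((-3 + 2*((-2*3)*(8/3 - ⅓*(-3)))² + 97*((-2*3)*(8/3 - ⅓*(-3)))/102) + 1/(30838 - 42860)) = 3*((-3 + 2*(-6*(8/3 + 1))² + 97*(-6*(8/3 + 1))/102) + 1/(-12022)) = 3*((-3 + 2*(-6*11/3)² + 97*(-6*11/3)/102) - 1/12022) = 3*((-3 + 2*(-22)² + (97/102)*(-22)) - 1/12022) = 3*((-3 + 2*484 - 1067/51) - 1/12022) = 3*((-3 + 968 - 1067/51) - 1/12022) = 3*(48148/51 - 1/12022) = 3*(578835205/613122) = 578835205/204374 ≈ 2832.2)
1/r = 1/(578835205/204374) = 204374/578835205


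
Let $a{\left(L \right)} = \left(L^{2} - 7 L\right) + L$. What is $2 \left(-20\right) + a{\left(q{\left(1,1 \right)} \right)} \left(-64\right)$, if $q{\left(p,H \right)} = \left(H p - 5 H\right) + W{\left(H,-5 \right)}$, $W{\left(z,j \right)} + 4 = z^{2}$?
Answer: $-5864$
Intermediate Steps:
$W{\left(z,j \right)} = -4 + z^{2}$
$q{\left(p,H \right)} = -4 + H^{2} - 5 H + H p$ ($q{\left(p,H \right)} = \left(H p - 5 H\right) + \left(-4 + H^{2}\right) = \left(- 5 H + H p\right) + \left(-4 + H^{2}\right) = -4 + H^{2} - 5 H + H p$)
$a{\left(L \right)} = L^{2} - 6 L$
$2 \left(-20\right) + a{\left(q{\left(1,1 \right)} \right)} \left(-64\right) = 2 \left(-20\right) + \left(-4 + 1^{2} - 5 + 1 \cdot 1\right) \left(-6 + \left(-4 + 1^{2} - 5 + 1 \cdot 1\right)\right) \left(-64\right) = -40 + \left(-4 + 1 - 5 + 1\right) \left(-6 + \left(-4 + 1 - 5 + 1\right)\right) \left(-64\right) = -40 + - 7 \left(-6 - 7\right) \left(-64\right) = -40 + \left(-7\right) \left(-13\right) \left(-64\right) = -40 + 91 \left(-64\right) = -40 - 5824 = -5864$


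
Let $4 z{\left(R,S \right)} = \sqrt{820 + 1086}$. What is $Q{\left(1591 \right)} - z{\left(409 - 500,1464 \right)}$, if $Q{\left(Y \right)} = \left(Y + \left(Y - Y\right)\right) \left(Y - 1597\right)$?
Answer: $-9546 - \frac{\sqrt{1906}}{4} \approx -9556.9$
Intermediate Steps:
$Q{\left(Y \right)} = Y \left(-1597 + Y\right)$ ($Q{\left(Y \right)} = \left(Y + 0\right) \left(-1597 + Y\right) = Y \left(-1597 + Y\right)$)
$z{\left(R,S \right)} = \frac{\sqrt{1906}}{4}$ ($z{\left(R,S \right)} = \frac{\sqrt{820 + 1086}}{4} = \frac{\sqrt{1906}}{4}$)
$Q{\left(1591 \right)} - z{\left(409 - 500,1464 \right)} = 1591 \left(-1597 + 1591\right) - \frac{\sqrt{1906}}{4} = 1591 \left(-6\right) - \frac{\sqrt{1906}}{4} = -9546 - \frac{\sqrt{1906}}{4}$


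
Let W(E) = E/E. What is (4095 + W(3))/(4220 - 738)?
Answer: 2048/1741 ≈ 1.1763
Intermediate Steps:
W(E) = 1
(4095 + W(3))/(4220 - 738) = (4095 + 1)/(4220 - 738) = 4096/3482 = 4096*(1/3482) = 2048/1741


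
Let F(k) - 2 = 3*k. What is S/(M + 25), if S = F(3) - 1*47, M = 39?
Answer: -9/16 ≈ -0.56250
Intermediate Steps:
F(k) = 2 + 3*k
S = -36 (S = (2 + 3*3) - 1*47 = (2 + 9) - 47 = 11 - 47 = -36)
S/(M + 25) = -36/(39 + 25) = -36/64 = (1/64)*(-36) = -9/16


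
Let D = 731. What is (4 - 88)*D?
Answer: -61404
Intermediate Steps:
(4 - 88)*D = (4 - 88)*731 = -84*731 = -61404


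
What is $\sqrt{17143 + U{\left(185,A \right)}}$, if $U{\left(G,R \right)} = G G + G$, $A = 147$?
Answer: $\sqrt{51553} \approx 227.05$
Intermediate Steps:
$U{\left(G,R \right)} = G + G^{2}$ ($U{\left(G,R \right)} = G^{2} + G = G + G^{2}$)
$\sqrt{17143 + U{\left(185,A \right)}} = \sqrt{17143 + 185 \left(1 + 185\right)} = \sqrt{17143 + 185 \cdot 186} = \sqrt{17143 + 34410} = \sqrt{51553}$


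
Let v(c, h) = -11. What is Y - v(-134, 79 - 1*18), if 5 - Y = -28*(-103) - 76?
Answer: -2792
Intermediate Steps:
Y = -2803 (Y = 5 - (-28*(-103) - 76) = 5 - (2884 - 76) = 5 - 1*2808 = 5 - 2808 = -2803)
Y - v(-134, 79 - 1*18) = -2803 - 1*(-11) = -2803 + 11 = -2792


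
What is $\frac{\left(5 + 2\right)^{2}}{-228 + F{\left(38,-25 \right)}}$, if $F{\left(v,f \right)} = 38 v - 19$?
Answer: $\frac{7}{171} \approx 0.040936$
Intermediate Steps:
$F{\left(v,f \right)} = -19 + 38 v$
$\frac{\left(5 + 2\right)^{2}}{-228 + F{\left(38,-25 \right)}} = \frac{\left(5 + 2\right)^{2}}{-228 + \left(-19 + 38 \cdot 38\right)} = \frac{7^{2}}{-228 + \left(-19 + 1444\right)} = \frac{49}{-228 + 1425} = \frac{49}{1197} = 49 \cdot \frac{1}{1197} = \frac{7}{171}$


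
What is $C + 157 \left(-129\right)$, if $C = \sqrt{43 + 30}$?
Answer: $-20253 + \sqrt{73} \approx -20244.0$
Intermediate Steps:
$C = \sqrt{73} \approx 8.544$
$C + 157 \left(-129\right) = \sqrt{73} + 157 \left(-129\right) = \sqrt{73} - 20253 = -20253 + \sqrt{73}$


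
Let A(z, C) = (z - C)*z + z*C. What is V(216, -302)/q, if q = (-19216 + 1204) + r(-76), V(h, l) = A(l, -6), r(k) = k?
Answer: -22801/4522 ≈ -5.0422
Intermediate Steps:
A(z, C) = C*z + z*(z - C) (A(z, C) = z*(z - C) + C*z = C*z + z*(z - C))
V(h, l) = l**2
q = -18088 (q = (-19216 + 1204) - 76 = -18012 - 76 = -18088)
V(216, -302)/q = (-302)**2/(-18088) = 91204*(-1/18088) = -22801/4522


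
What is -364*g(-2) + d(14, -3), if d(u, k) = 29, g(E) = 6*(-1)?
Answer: 2213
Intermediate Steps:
g(E) = -6
-364*g(-2) + d(14, -3) = -364*(-6) + 29 = 2184 + 29 = 2213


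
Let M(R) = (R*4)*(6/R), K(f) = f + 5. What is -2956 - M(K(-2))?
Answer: -2980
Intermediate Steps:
K(f) = 5 + f
M(R) = 24 (M(R) = (4*R)*(6/R) = 24)
-2956 - M(K(-2)) = -2956 - 1*24 = -2956 - 24 = -2980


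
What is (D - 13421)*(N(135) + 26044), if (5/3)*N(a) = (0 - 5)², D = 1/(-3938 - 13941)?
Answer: -6252962849540/17879 ≈ -3.4974e+8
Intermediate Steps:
D = -1/17879 (D = 1/(-17879) = -1/17879 ≈ -5.5932e-5)
N(a) = 15 (N(a) = 3*(0 - 5)²/5 = (⅗)*(-5)² = (⅗)*25 = 15)
(D - 13421)*(N(135) + 26044) = (-1/17879 - 13421)*(15 + 26044) = -239954060/17879*26059 = -6252962849540/17879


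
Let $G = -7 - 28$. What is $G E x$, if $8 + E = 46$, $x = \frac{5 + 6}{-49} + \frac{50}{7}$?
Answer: $- \frac{64410}{7} \approx -9201.4$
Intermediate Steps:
$x = \frac{339}{49}$ ($x = 11 \left(- \frac{1}{49}\right) + 50 \cdot \frac{1}{7} = - \frac{11}{49} + \frac{50}{7} = \frac{339}{49} \approx 6.9184$)
$G = -35$
$E = 38$ ($E = -8 + 46 = 38$)
$G E x = \left(-35\right) 38 \cdot \frac{339}{49} = \left(-1330\right) \frac{339}{49} = - \frac{64410}{7}$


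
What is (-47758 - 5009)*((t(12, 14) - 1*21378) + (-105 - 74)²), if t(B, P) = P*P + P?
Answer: -573735591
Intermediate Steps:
t(B, P) = P + P² (t(B, P) = P² + P = P + P²)
(-47758 - 5009)*((t(12, 14) - 1*21378) + (-105 - 74)²) = (-47758 - 5009)*((14*(1 + 14) - 1*21378) + (-105 - 74)²) = -52767*((14*15 - 21378) + (-179)²) = -52767*((210 - 21378) + 32041) = -52767*(-21168 + 32041) = -52767*10873 = -573735591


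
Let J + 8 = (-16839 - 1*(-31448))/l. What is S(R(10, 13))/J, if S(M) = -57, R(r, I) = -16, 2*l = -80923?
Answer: 1537537/225534 ≈ 6.8173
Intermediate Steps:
l = -80923/2 (l = (½)*(-80923) = -80923/2 ≈ -40462.)
J = -676602/80923 (J = -8 + (-16839 - 1*(-31448))/(-80923/2) = -8 + (-16839 + 31448)*(-2/80923) = -8 + 14609*(-2/80923) = -8 - 29218/80923 = -676602/80923 ≈ -8.3611)
S(R(10, 13))/J = -57/(-676602/80923) = -57*(-80923/676602) = 1537537/225534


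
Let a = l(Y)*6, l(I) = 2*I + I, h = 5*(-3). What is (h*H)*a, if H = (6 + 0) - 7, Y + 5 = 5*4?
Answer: 4050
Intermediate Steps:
Y = 15 (Y = -5 + 5*4 = -5 + 20 = 15)
H = -1 (H = 6 - 7 = -1)
h = -15
l(I) = 3*I
a = 270 (a = (3*15)*6 = 45*6 = 270)
(h*H)*a = -15*(-1)*270 = 15*270 = 4050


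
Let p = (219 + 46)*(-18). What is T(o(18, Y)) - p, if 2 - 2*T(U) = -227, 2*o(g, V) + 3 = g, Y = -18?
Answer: 9769/2 ≈ 4884.5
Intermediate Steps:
o(g, V) = -3/2 + g/2
p = -4770 (p = 265*(-18) = -4770)
T(U) = 229/2 (T(U) = 1 - ½*(-227) = 1 + 227/2 = 229/2)
T(o(18, Y)) - p = 229/2 - 1*(-4770) = 229/2 + 4770 = 9769/2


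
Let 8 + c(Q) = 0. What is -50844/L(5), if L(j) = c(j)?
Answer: 12711/2 ≈ 6355.5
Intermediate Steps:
c(Q) = -8 (c(Q) = -8 + 0 = -8)
L(j) = -8
-50844/L(5) = -50844/(-8) = -50844*(-1)/8 = -8474*(-3/4) = 12711/2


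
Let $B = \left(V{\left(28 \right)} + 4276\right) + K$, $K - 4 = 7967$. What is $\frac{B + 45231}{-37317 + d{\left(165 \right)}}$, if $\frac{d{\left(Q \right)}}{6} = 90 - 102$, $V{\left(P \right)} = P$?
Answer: $- \frac{57506}{37389} \approx -1.538$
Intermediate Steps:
$K = 7971$ ($K = 4 + 7967 = 7971$)
$d{\left(Q \right)} = -72$ ($d{\left(Q \right)} = 6 \left(90 - 102\right) = 6 \left(-12\right) = -72$)
$B = 12275$ ($B = \left(28 + 4276\right) + 7971 = 4304 + 7971 = 12275$)
$\frac{B + 45231}{-37317 + d{\left(165 \right)}} = \frac{12275 + 45231}{-37317 - 72} = \frac{57506}{-37389} = 57506 \left(- \frac{1}{37389}\right) = - \frac{57506}{37389}$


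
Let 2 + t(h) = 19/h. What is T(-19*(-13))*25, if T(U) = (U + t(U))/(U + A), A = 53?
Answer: 531/26 ≈ 20.423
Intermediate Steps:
t(h) = -2 + 19/h
T(U) = (-2 + U + 19/U)/(53 + U) (T(U) = (U + (-2 + 19/U))/(U + 53) = (-2 + U + 19/U)/(53 + U))
T(-19*(-13))*25 = ((19 + (-19*(-13))*(-2 - 19*(-13)))/(((-19*(-13)))*(53 - 19*(-13))))*25 = ((19 + 247*(-2 + 247))/(247*(53 + 247)))*25 = ((1/247)*(19 + 247*245)/300)*25 = ((1/247)*(1/300)*(19 + 60515))*25 = ((1/247)*(1/300)*60534)*25 = (531/650)*25 = 531/26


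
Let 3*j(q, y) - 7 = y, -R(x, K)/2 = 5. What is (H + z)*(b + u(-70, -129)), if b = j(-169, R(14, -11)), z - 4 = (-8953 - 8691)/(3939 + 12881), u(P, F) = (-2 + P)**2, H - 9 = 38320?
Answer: 835426281282/4205 ≈ 1.9867e+8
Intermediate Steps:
H = 38329 (H = 9 + 38320 = 38329)
R(x, K) = -10 (R(x, K) = -2*5 = -10)
j(q, y) = 7/3 + y/3
z = 12409/4205 (z = 4 + (-8953 - 8691)/(3939 + 12881) = 4 - 17644/16820 = 4 - 17644*1/16820 = 4 - 4411/4205 = 12409/4205 ≈ 2.9510)
b = -1 (b = 7/3 + (1/3)*(-10) = 7/3 - 10/3 = -1)
(H + z)*(b + u(-70, -129)) = (38329 + 12409/4205)*(-1 + (-2 - 70)**2) = 161185854*(-1 + (-72)**2)/4205 = 161185854*(-1 + 5184)/4205 = (161185854/4205)*5183 = 835426281282/4205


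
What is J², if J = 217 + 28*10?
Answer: 247009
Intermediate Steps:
J = 497 (J = 217 + 280 = 497)
J² = 497² = 247009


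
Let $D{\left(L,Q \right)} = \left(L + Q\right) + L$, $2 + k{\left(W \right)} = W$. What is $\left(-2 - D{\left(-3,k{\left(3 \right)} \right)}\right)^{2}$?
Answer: $9$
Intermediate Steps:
$k{\left(W \right)} = -2 + W$
$D{\left(L,Q \right)} = Q + 2 L$
$\left(-2 - D{\left(-3,k{\left(3 \right)} \right)}\right)^{2} = \left(-2 - \left(\left(-2 + 3\right) + 2 \left(-3\right)\right)\right)^{2} = \left(-2 - \left(1 - 6\right)\right)^{2} = \left(-2 - -5\right)^{2} = \left(-2 + 5\right)^{2} = 3^{2} = 9$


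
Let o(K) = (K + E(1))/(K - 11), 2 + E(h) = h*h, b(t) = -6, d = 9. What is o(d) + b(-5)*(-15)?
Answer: 86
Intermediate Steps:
E(h) = -2 + h² (E(h) = -2 + h*h = -2 + h²)
o(K) = (-1 + K)/(-11 + K) (o(K) = (K + (-2 + 1²))/(K - 11) = (K + (-2 + 1))/(-11 + K) = (K - 1)/(-11 + K) = (-1 + K)/(-11 + K))
o(d) + b(-5)*(-15) = (-1 + 9)/(-11 + 9) - 6*(-15) = 8/(-2) + 90 = -½*8 + 90 = -4 + 90 = 86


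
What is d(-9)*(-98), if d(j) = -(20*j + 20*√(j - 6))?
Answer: -17640 + 1960*I*√15 ≈ -17640.0 + 7591.0*I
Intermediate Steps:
d(j) = -20*j - 20*√(-6 + j) (d(j) = -(20*j + 20*√(-6 + j)) = -20*(j + √(-6 + j)) = -20*j - 20*√(-6 + j))
d(-9)*(-98) = (-20*(-9) - 20*√(-6 - 9))*(-98) = (180 - 20*I*√15)*(-98) = -17640 + 1960*I*√15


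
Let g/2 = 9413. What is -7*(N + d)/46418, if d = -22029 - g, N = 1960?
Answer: 272265/46418 ≈ 5.8655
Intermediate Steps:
g = 18826 (g = 2*9413 = 18826)
d = -40855 (d = -22029 - 1*18826 = -22029 - 18826 = -40855)
-7*(N + d)/46418 = -7*(1960 - 40855)/46418 = -(-272265)/46418 = -7*(-38895/46418) = 272265/46418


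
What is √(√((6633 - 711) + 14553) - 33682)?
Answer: √(-33682 + 15*√91) ≈ 183.14*I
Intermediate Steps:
√(√((6633 - 711) + 14553) - 33682) = √(√(5922 + 14553) - 33682) = √(√20475 - 33682) = √(15*√91 - 33682) = √(-33682 + 15*√91)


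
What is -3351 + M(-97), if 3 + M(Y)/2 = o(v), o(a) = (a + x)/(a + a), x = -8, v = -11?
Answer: -36908/11 ≈ -3355.3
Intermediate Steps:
o(a) = (-8 + a)/(2*a) (o(a) = (a - 8)/(a + a) = (-8 + a)/((2*a)) = (-8 + a)*(1/(2*a)) = (-8 + a)/(2*a))
M(Y) = -47/11 (M(Y) = -6 + 2*((½)*(-8 - 11)/(-11)) = -6 + 2*((½)*(-1/11)*(-19)) = -6 + 2*(19/22) = -6 + 19/11 = -47/11)
-3351 + M(-97) = -3351 - 47/11 = -36908/11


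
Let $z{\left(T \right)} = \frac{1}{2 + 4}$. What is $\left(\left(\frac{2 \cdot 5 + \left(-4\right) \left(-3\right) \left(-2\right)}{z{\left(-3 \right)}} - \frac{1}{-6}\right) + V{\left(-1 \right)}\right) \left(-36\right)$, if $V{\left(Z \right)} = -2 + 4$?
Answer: $2946$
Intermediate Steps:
$z{\left(T \right)} = \frac{1}{6}$
$V{\left(Z \right)} = 2$
$\left(\left(\frac{2 \cdot 5 + \left(-4\right) \left(-3\right) \left(-2\right)}{z{\left(-3 \right)}} - \frac{1}{-6}\right) + V{\left(-1 \right)}\right) \left(-36\right) = \left(\left(\left(2 \cdot 5 + \left(-4\right) \left(-3\right) \left(-2\right)\right) \frac{1}{\frac{1}{6}} - \frac{1}{-6}\right) + 2\right) \left(-36\right) = \left(\left(\left(10 + 12 \left(-2\right)\right) 6 - - \frac{1}{6}\right) + 2\right) \left(-36\right) = \left(\left(\left(10 - 24\right) 6 + \frac{1}{6}\right) + 2\right) \left(-36\right) = \left(\left(\left(-14\right) 6 + \frac{1}{6}\right) + 2\right) \left(-36\right) = \left(\left(-84 + \frac{1}{6}\right) + 2\right) \left(-36\right) = \left(- \frac{503}{6} + 2\right) \left(-36\right) = \left(- \frac{491}{6}\right) \left(-36\right) = 2946$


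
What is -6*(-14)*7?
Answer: 588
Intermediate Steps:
-6*(-14)*7 = 84*7 = 588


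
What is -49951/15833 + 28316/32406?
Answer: -585192439/256542099 ≈ -2.2811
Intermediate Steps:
-49951/15833 + 28316/32406 = -49951*1/15833 + 28316*(1/32406) = -49951/15833 + 14158/16203 = -585192439/256542099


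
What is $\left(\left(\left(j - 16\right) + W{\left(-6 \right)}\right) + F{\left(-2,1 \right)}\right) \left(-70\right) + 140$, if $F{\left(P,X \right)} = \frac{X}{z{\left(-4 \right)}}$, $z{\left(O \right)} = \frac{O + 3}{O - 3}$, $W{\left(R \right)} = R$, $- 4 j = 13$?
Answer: $\frac{2835}{2} \approx 1417.5$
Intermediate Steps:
$j = - \frac{13}{4}$ ($j = \left(- \frac{1}{4}\right) 13 = - \frac{13}{4} \approx -3.25$)
$z{\left(O \right)} = \frac{3 + O}{-3 + O}$
$F{\left(P,X \right)} = 7 X$ ($F{\left(P,X \right)} = \frac{X}{\frac{1}{-3 - 4} \left(3 - 4\right)} = \frac{X}{\frac{1}{-7} \left(-1\right)} = \frac{X}{\left(- \frac{1}{7}\right) \left(-1\right)} = X \frac{1}{\frac{1}{7}} = X 7 = 7 X$)
$\left(\left(\left(j - 16\right) + W{\left(-6 \right)}\right) + F{\left(-2,1 \right)}\right) \left(-70\right) + 140 = \left(\left(\left(- \frac{13}{4} - 16\right) - 6\right) + 7 \cdot 1\right) \left(-70\right) + 140 = \left(\left(- \frac{77}{4} - 6\right) + 7\right) \left(-70\right) + 140 = \left(- \frac{101}{4} + 7\right) \left(-70\right) + 140 = \left(- \frac{73}{4}\right) \left(-70\right) + 140 = \frac{2555}{2} + 140 = \frac{2835}{2}$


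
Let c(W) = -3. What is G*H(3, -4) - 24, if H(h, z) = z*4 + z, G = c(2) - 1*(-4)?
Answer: -44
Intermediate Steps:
G = 1 (G = -3 - 1*(-4) = -3 + 4 = 1)
H(h, z) = 5*z (H(h, z) = 4*z + z = 5*z)
G*H(3, -4) - 24 = 1*(5*(-4)) - 24 = 1*(-20) - 24 = -20 - 24 = -44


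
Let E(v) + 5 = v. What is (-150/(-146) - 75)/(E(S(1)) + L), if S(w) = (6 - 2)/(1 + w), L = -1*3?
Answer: 900/73 ≈ 12.329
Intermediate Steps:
L = -3
S(w) = 4/(1 + w)
E(v) = -5 + v
(-150/(-146) - 75)/(E(S(1)) + L) = (-150/(-146) - 75)/((-5 + 4/(1 + 1)) - 3) = (-150*(-1/146) - 75)/((-5 + 4/2) - 3) = (75/73 - 75)/((-5 + 4*(½)) - 3) = -5400/(73*((-5 + 2) - 3)) = -5400/(73*(-3 - 3)) = -5400/73/(-6) = -5400/73*(-⅙) = 900/73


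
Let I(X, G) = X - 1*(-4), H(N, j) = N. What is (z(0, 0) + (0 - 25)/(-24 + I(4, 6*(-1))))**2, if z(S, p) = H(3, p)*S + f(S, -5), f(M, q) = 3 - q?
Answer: 23409/256 ≈ 91.441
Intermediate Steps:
I(X, G) = 4 + X (I(X, G) = X + 4 = 4 + X)
z(S, p) = 8 + 3*S (z(S, p) = 3*S + (3 - 1*(-5)) = 3*S + (3 + 5) = 3*S + 8 = 8 + 3*S)
(z(0, 0) + (0 - 25)/(-24 + I(4, 6*(-1))))**2 = ((8 + 3*0) + (0 - 25)/(-24 + (4 + 4)))**2 = ((8 + 0) - 25/(-24 + 8))**2 = (8 - 25/(-16))**2 = (8 - 25*(-1/16))**2 = (8 + 25/16)**2 = (153/16)**2 = 23409/256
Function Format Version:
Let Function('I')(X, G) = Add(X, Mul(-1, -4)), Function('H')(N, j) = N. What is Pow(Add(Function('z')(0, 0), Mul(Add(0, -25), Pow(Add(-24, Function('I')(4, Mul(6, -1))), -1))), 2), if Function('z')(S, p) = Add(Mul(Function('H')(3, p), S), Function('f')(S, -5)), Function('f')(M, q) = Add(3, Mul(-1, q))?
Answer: Rational(23409, 256) ≈ 91.441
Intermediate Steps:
Function('I')(X, G) = Add(4, X) (Function('I')(X, G) = Add(X, 4) = Add(4, X))
Function('z')(S, p) = Add(8, Mul(3, S)) (Function('z')(S, p) = Add(Mul(3, S), Add(3, Mul(-1, -5))) = Add(Mul(3, S), Add(3, 5)) = Add(Mul(3, S), 8) = Add(8, Mul(3, S)))
Pow(Add(Function('z')(0, 0), Mul(Add(0, -25), Pow(Add(-24, Function('I')(4, Mul(6, -1))), -1))), 2) = Pow(Add(Add(8, Mul(3, 0)), Mul(Add(0, -25), Pow(Add(-24, Add(4, 4)), -1))), 2) = Pow(Add(Add(8, 0), Mul(-25, Pow(Add(-24, 8), -1))), 2) = Pow(Add(8, Mul(-25, Pow(-16, -1))), 2) = Pow(Add(8, Mul(-25, Rational(-1, 16))), 2) = Pow(Add(8, Rational(25, 16)), 2) = Pow(Rational(153, 16), 2) = Rational(23409, 256)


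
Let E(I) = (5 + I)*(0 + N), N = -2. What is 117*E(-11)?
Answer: 1404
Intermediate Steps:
E(I) = -10 - 2*I (E(I) = (5 + I)*(0 - 2) = (5 + I)*(-2) = -10 - 2*I)
117*E(-11) = 117*(-10 - 2*(-11)) = 117*(-10 + 22) = 117*12 = 1404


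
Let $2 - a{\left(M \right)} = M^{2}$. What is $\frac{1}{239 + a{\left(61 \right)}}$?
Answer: $- \frac{1}{3480} \approx -0.00028736$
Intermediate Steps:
$a{\left(M \right)} = 2 - M^{2}$
$\frac{1}{239 + a{\left(61 \right)}} = \frac{1}{239 + \left(2 - 61^{2}\right)} = \frac{1}{239 + \left(2 - 3721\right)} = \frac{1}{239 - 3719} = \frac{1}{-3480} = - \frac{1}{3480}$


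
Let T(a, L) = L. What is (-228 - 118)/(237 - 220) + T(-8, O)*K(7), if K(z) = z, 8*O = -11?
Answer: -4077/136 ≈ -29.978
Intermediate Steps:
O = -11/8 (O = (1/8)*(-11) = -11/8 ≈ -1.3750)
(-228 - 118)/(237 - 220) + T(-8, O)*K(7) = (-228 - 118)/(237 - 220) - 11/8*7 = -346/17 - 77/8 = -4077/136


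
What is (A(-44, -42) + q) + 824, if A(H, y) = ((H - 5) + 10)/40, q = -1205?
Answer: -15279/40 ≈ -381.98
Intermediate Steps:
A(H, y) = 1/8 + H/40 (A(H, y) = ((-5 + H) + 10)*(1/40) = (5 + H)*(1/40) = 1/8 + H/40)
(A(-44, -42) + q) + 824 = ((1/8 + (1/40)*(-44)) - 1205) + 824 = ((1/8 - 11/10) - 1205) + 824 = (-39/40 - 1205) + 824 = -48239/40 + 824 = -15279/40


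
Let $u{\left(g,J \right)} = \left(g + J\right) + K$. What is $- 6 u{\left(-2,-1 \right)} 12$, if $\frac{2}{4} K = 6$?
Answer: $-648$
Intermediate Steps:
$K = 12$ ($K = 2 \cdot 6 = 12$)
$u{\left(g,J \right)} = 12 + J + g$ ($u{\left(g,J \right)} = \left(g + J\right) + 12 = \left(J + g\right) + 12 = 12 + J + g$)
$- 6 u{\left(-2,-1 \right)} 12 = - 6 \left(12 - 1 - 2\right) 12 = \left(-6\right) 9 \cdot 12 = \left(-54\right) 12 = -648$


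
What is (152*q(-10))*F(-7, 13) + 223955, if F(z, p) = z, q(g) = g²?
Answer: 117555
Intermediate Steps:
(152*q(-10))*F(-7, 13) + 223955 = (152*(-10)²)*(-7) + 223955 = (152*100)*(-7) + 223955 = 15200*(-7) + 223955 = -106400 + 223955 = 117555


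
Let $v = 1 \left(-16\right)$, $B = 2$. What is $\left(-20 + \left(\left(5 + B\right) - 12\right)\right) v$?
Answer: $400$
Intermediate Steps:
$v = -16$
$\left(-20 + \left(\left(5 + B\right) - 12\right)\right) v = \left(-20 + \left(\left(5 + 2\right) - 12\right)\right) \left(-16\right) = \left(-20 + \left(7 - 12\right)\right) \left(-16\right) = \left(-20 - 5\right) \left(-16\right) = \left(-25\right) \left(-16\right) = 400$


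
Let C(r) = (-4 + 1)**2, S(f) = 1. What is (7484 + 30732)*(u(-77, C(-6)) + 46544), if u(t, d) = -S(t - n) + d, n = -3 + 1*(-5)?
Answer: 1779031232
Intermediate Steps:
n = -8 (n = -3 - 5 = -8)
C(r) = 9 (C(r) = (-3)**2 = 9)
u(t, d) = -1 + d (u(t, d) = -1*1 + d = -1 + d)
(7484 + 30732)*(u(-77, C(-6)) + 46544) = (7484 + 30732)*((-1 + 9) + 46544) = 38216*(8 + 46544) = 38216*46552 = 1779031232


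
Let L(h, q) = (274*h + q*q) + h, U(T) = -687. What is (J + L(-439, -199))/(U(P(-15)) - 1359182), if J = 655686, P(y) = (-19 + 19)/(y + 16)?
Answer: -574562/1359869 ≈ -0.42251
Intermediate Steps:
P(y) = 0 (P(y) = 0/(16 + y) = 0)
L(h, q) = q**2 + 275*h (L(h, q) = (274*h + q**2) + h = (q**2 + 274*h) + h = q**2 + 275*h)
(J + L(-439, -199))/(U(P(-15)) - 1359182) = (655686 + ((-199)**2 + 275*(-439)))/(-687 - 1359182) = (655686 + (39601 - 120725))/(-1359869) = (655686 - 81124)*(-1/1359869) = 574562*(-1/1359869) = -574562/1359869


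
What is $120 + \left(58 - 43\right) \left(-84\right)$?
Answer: $-1140$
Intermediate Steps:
$120 + \left(58 - 43\right) \left(-84\right) = 120 + 15 \left(-84\right) = 120 - 1260 = -1140$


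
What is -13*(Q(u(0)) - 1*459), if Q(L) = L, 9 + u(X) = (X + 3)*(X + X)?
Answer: 6084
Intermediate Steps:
u(X) = -9 + 2*X*(3 + X) (u(X) = -9 + (X + 3)*(X + X) = -9 + (3 + X)*(2*X) = -9 + 2*X*(3 + X))
-13*(Q(u(0)) - 1*459) = -13*((-9 + 2*0² + 6*0) - 1*459) = -13*((-9 + 2*0 + 0) - 459) = -13*((-9 + 0 + 0) - 459) = -13*(-9 - 459) = -13*(-468) = 6084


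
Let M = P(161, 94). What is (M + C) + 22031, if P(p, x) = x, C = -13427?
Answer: 8698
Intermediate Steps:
M = 94
(M + C) + 22031 = (94 - 13427) + 22031 = -13333 + 22031 = 8698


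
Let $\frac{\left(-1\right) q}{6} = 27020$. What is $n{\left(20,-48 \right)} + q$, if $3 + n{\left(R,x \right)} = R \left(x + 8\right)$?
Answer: $-162923$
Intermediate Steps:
$q = -162120$ ($q = \left(-6\right) 27020 = -162120$)
$n{\left(R,x \right)} = -3 + R \left(8 + x\right)$ ($n{\left(R,x \right)} = -3 + R \left(x + 8\right) = -3 + R \left(8 + x\right)$)
$n{\left(20,-48 \right)} + q = \left(-3 + 8 \cdot 20 + 20 \left(-48\right)\right) - 162120 = \left(-3 + 160 - 960\right) - 162120 = -803 - 162120 = -162923$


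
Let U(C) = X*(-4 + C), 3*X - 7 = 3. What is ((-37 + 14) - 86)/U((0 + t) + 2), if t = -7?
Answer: 109/30 ≈ 3.6333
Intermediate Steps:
X = 10/3 (X = 7/3 + (⅓)*3 = 7/3 + 1 = 10/3 ≈ 3.3333)
U(C) = -40/3 + 10*C/3 (U(C) = 10*(-4 + C)/3 = -40/3 + 10*C/3)
((-37 + 14) - 86)/U((0 + t) + 2) = ((-37 + 14) - 86)/(-40/3 + 10*((0 - 7) + 2)/3) = (-23 - 86)/(-40/3 + 10*(-7 + 2)/3) = -109/(-40/3 + (10/3)*(-5)) = -109/(-40/3 - 50/3) = -109/(-30) = -109*(-1/30) = 109/30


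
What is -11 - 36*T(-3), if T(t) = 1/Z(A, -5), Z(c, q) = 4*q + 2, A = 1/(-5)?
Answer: -9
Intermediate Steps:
A = -⅕ ≈ -0.20000
Z(c, q) = 2 + 4*q
T(t) = -1/18 (T(t) = 1/(2 + 4*(-5)) = 1/(2 - 20) = 1/(-18) = -1/18)
-11 - 36*T(-3) = -11 - 36*(-1/18) = -11 + 2 = -9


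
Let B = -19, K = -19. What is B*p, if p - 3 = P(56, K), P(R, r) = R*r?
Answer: 20159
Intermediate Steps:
p = -1061 (p = 3 + 56*(-19) = 3 - 1064 = -1061)
B*p = -19*(-1061) = 20159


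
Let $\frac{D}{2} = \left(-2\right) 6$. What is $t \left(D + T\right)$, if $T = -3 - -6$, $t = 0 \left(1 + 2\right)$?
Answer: $0$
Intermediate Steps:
$D = -24$ ($D = 2 \left(\left(-2\right) 6\right) = 2 \left(-12\right) = -24$)
$t = 0$ ($t = 0 \cdot 3 = 0$)
$T = 3$ ($T = -3 + 6 = 3$)
$t \left(D + T\right) = 0 \left(-24 + 3\right) = 0 \left(-21\right) = 0$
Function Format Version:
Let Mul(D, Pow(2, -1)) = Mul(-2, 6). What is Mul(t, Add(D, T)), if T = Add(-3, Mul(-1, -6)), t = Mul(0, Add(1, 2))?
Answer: 0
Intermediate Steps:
D = -24 (D = Mul(2, Mul(-2, 6)) = Mul(2, -12) = -24)
t = 0 (t = Mul(0, 3) = 0)
T = 3 (T = Add(-3, 6) = 3)
Mul(t, Add(D, T)) = Mul(0, Add(-24, 3)) = Mul(0, -21) = 0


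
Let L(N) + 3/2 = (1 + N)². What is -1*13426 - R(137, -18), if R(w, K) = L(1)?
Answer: -26857/2 ≈ -13429.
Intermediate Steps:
L(N) = -3/2 + (1 + N)²
R(w, K) = 5/2 (R(w, K) = -3/2 + (1 + 1)² = -3/2 + 2² = -3/2 + 4 = 5/2)
-1*13426 - R(137, -18) = -1*13426 - 1*5/2 = -13426 - 5/2 = -26857/2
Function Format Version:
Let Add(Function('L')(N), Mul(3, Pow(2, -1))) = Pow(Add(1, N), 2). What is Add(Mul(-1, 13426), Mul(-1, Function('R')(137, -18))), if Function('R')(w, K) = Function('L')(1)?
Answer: Rational(-26857, 2) ≈ -13429.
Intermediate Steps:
Function('L')(N) = Add(Rational(-3, 2), Pow(Add(1, N), 2))
Function('R')(w, K) = Rational(5, 2) (Function('R')(w, K) = Add(Rational(-3, 2), Pow(Add(1, 1), 2)) = Add(Rational(-3, 2), Pow(2, 2)) = Add(Rational(-3, 2), 4) = Rational(5, 2))
Add(Mul(-1, 13426), Mul(-1, Function('R')(137, -18))) = Add(Mul(-1, 13426), Mul(-1, Rational(5, 2))) = Add(-13426, Rational(-5, 2)) = Rational(-26857, 2)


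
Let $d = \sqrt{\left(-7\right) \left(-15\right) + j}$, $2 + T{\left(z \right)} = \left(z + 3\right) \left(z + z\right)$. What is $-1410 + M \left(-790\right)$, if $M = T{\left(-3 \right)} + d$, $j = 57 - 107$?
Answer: $170 - 790 \sqrt{55} \approx -5688.8$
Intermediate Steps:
$T{\left(z \right)} = -2 + 2 z \left(3 + z\right)$ ($T{\left(z \right)} = -2 + \left(z + 3\right) \left(z + z\right) = -2 + \left(3 + z\right) 2 z = -2 + 2 z \left(3 + z\right)$)
$j = -50$
$d = \sqrt{55}$ ($d = \sqrt{\left(-7\right) \left(-15\right) - 50} = \sqrt{105 - 50} = \sqrt{55} \approx 7.4162$)
$M = -2 + \sqrt{55}$ ($M = \left(-2 + 2 \left(-3\right)^{2} + 6 \left(-3\right)\right) + \sqrt{55} = \left(-2 + 2 \cdot 9 - 18\right) + \sqrt{55} = \left(-2 + 18 - 18\right) + \sqrt{55} = -2 + \sqrt{55} \approx 5.4162$)
$-1410 + M \left(-790\right) = -1410 + \left(-2 + \sqrt{55}\right) \left(-790\right) = -1410 + \left(1580 - 790 \sqrt{55}\right) = 170 - 790 \sqrt{55}$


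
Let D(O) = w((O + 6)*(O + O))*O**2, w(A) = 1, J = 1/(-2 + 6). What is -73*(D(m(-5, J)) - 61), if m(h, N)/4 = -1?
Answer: 3285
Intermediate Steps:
J = 1/4 ≈ 0.25000
m(h, N) = -4 (m(h, N) = 4*(-1) = -4)
D(O) = O**2 (D(O) = 1*O**2 = O**2)
-73*(D(m(-5, J)) - 61) = -73*((-4)**2 - 61) = -73*(16 - 61) = -73*(-45) = 3285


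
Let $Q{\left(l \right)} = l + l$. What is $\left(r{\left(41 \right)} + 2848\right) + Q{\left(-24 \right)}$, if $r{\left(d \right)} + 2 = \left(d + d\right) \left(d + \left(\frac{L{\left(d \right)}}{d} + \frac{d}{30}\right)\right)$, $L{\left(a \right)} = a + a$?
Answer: $\frac{96541}{15} \approx 6436.1$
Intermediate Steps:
$L{\left(a \right)} = 2 a$
$r{\left(d \right)} = -2 + 2 d \left(2 + \frac{31 d}{30}\right)$ ($r{\left(d \right)} = -2 + \left(d + d\right) \left(d + \left(\frac{2 d}{d} + \frac{d}{30}\right)\right) = -2 + 2 d \left(d + \left(2 + d \frac{1}{30}\right)\right) = -2 + 2 d \left(d + \left(2 + \frac{d}{30}\right)\right) = -2 + 2 d \left(2 + \frac{31 d}{30}\right)$)
$Q{\left(l \right)} = 2 l$
$\left(r{\left(41 \right)} + 2848\right) + Q{\left(-24 \right)} = \left(\left(-2 + 4 \cdot 41 + \frac{31 \cdot 41^{2}}{15}\right) + 2848\right) + 2 \left(-24\right) = \left(\left(-2 + 164 + \frac{31}{15} \cdot 1681\right) + 2848\right) - 48 = \left(\left(-2 + 164 + \frac{52111}{15}\right) + 2848\right) - 48 = \left(\frac{54541}{15} + 2848\right) - 48 = \frac{97261}{15} - 48 = \frac{96541}{15}$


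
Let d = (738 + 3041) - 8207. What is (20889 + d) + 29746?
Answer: 46207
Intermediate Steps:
d = -4428 (d = 3779 - 8207 = -4428)
(20889 + d) + 29746 = (20889 - 4428) + 29746 = 16461 + 29746 = 46207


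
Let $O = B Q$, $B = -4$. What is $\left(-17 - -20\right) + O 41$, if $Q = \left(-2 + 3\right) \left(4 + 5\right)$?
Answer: $-1473$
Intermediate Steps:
$Q = 9$ ($Q = 1 \cdot 9 = 9$)
$O = -36$ ($O = \left(-4\right) 9 = -36$)
$\left(-17 - -20\right) + O 41 = \left(-17 - -20\right) - 1476 = \left(-17 + 20\right) - 1476 = 3 - 1476 = -1473$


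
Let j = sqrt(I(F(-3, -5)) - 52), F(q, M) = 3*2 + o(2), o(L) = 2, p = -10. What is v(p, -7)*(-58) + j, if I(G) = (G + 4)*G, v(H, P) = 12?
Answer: -696 + 2*sqrt(11) ≈ -689.37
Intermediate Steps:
F(q, M) = 8 (F(q, M) = 3*2 + 2 = 6 + 2 = 8)
I(G) = G*(4 + G) (I(G) = (4 + G)*G = G*(4 + G))
j = 2*sqrt(11) (j = sqrt(8*(4 + 8) - 52) = sqrt(8*12 - 52) = sqrt(96 - 52) = sqrt(44) = 2*sqrt(11) ≈ 6.6332)
v(p, -7)*(-58) + j = 12*(-58) + 2*sqrt(11) = -696 + 2*sqrt(11)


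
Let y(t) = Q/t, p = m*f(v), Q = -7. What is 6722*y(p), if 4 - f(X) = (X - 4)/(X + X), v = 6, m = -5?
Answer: 282324/115 ≈ 2455.0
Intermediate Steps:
f(X) = 4 - (-4 + X)/(2*X) (f(X) = 4 - (X - 4)/(X + X) = 4 - (-4 + X)/(2*X))
p = -115/6 (p = -5*(7/2 + 2/6) = -5*(7/2 + 2*(1/6)) = -5*(7/2 + 1/3) = -5*23/6 = -115/6 ≈ -19.167)
y(t) = -7/t
6722*y(p) = 6722*(-7/(-115/6)) = 6722*(-7*(-6/115)) = 6722*(42/115) = 282324/115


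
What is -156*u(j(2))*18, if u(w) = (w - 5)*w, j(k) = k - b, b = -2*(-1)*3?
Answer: -101088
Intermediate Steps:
b = 6 (b = 2*3 = 6)
j(k) = -6 + k (j(k) = k - 1*6 = k - 6 = -6 + k)
u(w) = w*(-5 + w) (u(w) = (-5 + w)*w = w*(-5 + w))
-156*u(j(2))*18 = -156*(-6 + 2)*(-5 + (-6 + 2))*18 = -(-624)*(-5 - 4)*18 = -(-624)*(-9)*18 = -156*36*18 = -5616*18 = -101088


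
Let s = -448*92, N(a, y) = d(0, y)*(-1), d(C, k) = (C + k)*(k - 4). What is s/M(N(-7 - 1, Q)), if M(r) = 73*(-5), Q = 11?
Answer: 41216/365 ≈ 112.92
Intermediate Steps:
d(C, k) = (-4 + k)*(C + k) (d(C, k) = (C + k)*(-4 + k) = (-4 + k)*(C + k))
N(a, y) = -y² + 4*y (N(a, y) = (y² - 4*0 - 4*y + 0*y)*(-1) = (y² + 0 - 4*y + 0)*(-1) = (y² - 4*y)*(-1) = -y² + 4*y)
M(r) = -365
s = -41216
s/M(N(-7 - 1, Q)) = -41216/(-365) = -41216*(-1/365) = 41216/365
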